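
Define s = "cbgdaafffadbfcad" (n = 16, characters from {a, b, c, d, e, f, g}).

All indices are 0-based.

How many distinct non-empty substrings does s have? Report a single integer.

rank | idx | suffix
   0 |   4 | aafffadbfcad
   1 |  14 | ad
   2 |   9 | adbfcad
   3 |   5 | afffadbfcad
   4 |  11 | bfcad
   5 |   1 | bgdaafffadbfcad
   6 |  13 | cad
   7 |   0 | cbgdaafffadbfcad
   8 |  15 | d
   9 |   3 | daafffadbfcad
  10 |  10 | dbfcad
  11 |   8 | fadbfcad
  12 |  12 | fcad
  13 |   7 | ffadbfcad
  14 |   6 | fffadbfcad
  15 |   2 | gdaafffadbfcad

SA = [4, 14, 9, 5, 11, 1, 13, 0, 15, 3, 10, 8, 12, 7, 6, 2]
rank  pair      lcp
   1  s[4:],s[14:]  1  'a'
   2  s[14:],s[9:]  2  'ad'
   3  s[9:],s[5:]  1  'a'
   4  s[5:],s[11:]  0  ''
   5  s[11:],s[1:]  1  'b'
   6  s[1:],s[13:]  0  ''
   7  s[13:],s[0:]  1  'c'
   8  s[0:],s[15:]  0  ''
   9  s[15:],s[3:]  1  'd'
  10  s[3:],s[10:]  1  'd'
  11  s[10:],s[8:]  0  ''
  12  s[8:],s[12:]  1  'f'
  13  s[12:],s[7:]  1  'f'
  14  s[7:],s[6:]  2  'ff'
  15  s[6:],s[2:]  0  ''

n(n+1)/2 = 16·17/2 = 136
Σ LCP = 0 + 1 + 2 + 1 + 0 + 1 + 0 + 1 + 0 + 1 + 1 + 0 + 1 + 1 + 2 + 0 = 12
distinct = 136 − 12 = 124

124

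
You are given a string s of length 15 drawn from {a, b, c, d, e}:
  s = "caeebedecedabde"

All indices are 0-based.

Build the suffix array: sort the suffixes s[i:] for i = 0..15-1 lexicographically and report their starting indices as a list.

[11, 1, 12, 4, 0, 8, 10, 13, 6, 14, 3, 7, 9, 5, 2]

rank | idx | suffix
   0 |  11 | abde
   1 |   1 | aeebedecedabde
   2 |  12 | bde
   3 |   4 | bedecedabde
   4 |   0 | caeebedecedabde
   5 |   8 | cedabde
   6 |  10 | dabde
   7 |  13 | de
   8 |   6 | decedabde
   9 |  14 | e
  10 |   3 | ebedecedabde
  11 |   7 | ecedabde
  12 |   9 | edabde
  13 |   5 | edecedabde
  14 |   2 | eebedecedabde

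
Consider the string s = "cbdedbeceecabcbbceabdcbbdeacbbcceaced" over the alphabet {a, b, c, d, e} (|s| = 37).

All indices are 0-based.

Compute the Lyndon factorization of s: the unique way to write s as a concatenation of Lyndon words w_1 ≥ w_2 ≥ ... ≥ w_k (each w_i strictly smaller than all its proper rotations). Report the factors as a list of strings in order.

["c", "bdedbeceec", "abcbbceabdcbbdeacbbcceaced"]

emit factor 1: 'c' (i=0, period=1)
emit factor 2: 'bdedbeceec' (i=1, period=10)
emit factor 3: 'abcbbceabdcbbdeacbbcceaced' (i=11, period=26)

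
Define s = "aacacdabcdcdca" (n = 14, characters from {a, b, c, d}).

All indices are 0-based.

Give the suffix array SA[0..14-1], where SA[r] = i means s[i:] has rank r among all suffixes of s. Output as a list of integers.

[13, 0, 6, 1, 3, 7, 12, 2, 4, 10, 8, 5, 11, 9]

rank | idx | suffix
   0 |  13 | a
   1 |   0 | aacacdabcdcdca
   2 |   6 | abcdcdca
   3 |   1 | acacdabcdcdca
   4 |   3 | acdabcdcdca
   5 |   7 | bcdcdca
   6 |  12 | ca
   7 |   2 | cacdabcdcdca
   8 |   4 | cdabcdcdca
   9 |  10 | cdca
  10 |   8 | cdcdca
  11 |   5 | dabcdcdca
  12 |  11 | dca
  13 |   9 | dcdca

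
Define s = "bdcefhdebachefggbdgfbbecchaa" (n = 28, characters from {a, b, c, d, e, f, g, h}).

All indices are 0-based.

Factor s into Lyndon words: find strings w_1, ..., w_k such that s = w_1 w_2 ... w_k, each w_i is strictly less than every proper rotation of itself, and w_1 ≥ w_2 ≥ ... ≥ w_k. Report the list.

["bdcefhde", "b", "achefggbdgfbbecch", "a", "a"]

emit factor 1: 'bdcefhde' (i=0, period=8)
emit factor 2: 'b' (i=8, period=1)
emit factor 3: 'achefggbdgfbbecch' (i=9, period=17)
emit factor 4: 'a' (i=26, period=1)
emit factor 5: 'a' (i=27, period=1)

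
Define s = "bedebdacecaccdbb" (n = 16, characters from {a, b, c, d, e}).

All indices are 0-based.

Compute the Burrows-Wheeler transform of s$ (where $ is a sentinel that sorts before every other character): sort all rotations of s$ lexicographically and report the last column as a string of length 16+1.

bcdbde$eacabcedcb

rank  rotation           last
    0  $bedebdacecaccdbb  b
    1  accdbb$bedebdacec  c
    2  acecaccdbb$bedebd  d
    3  b$bedebdacecaccdb  b
    4  bb$bedebdacecaccd  d
    5  bdacecaccdbb$bede  e
    6  bedebdacecaccdbb$  $
    7  caccdbb$bedebdace  e
    8  ccdbb$bedebdaceca  a
    9  cdbb$bedebdacecac  c
   10  cecaccdbb$bedebda  a
   11  dacecaccdbb$bedeb  b
   12  dbb$bedebdacecacc  c
   13  debdacecaccdbb$be  e
   14  ebdacecaccdbb$bed  d
   15  ecaccdbb$bedebdac  c
   16  edebdacecaccdbb$b  b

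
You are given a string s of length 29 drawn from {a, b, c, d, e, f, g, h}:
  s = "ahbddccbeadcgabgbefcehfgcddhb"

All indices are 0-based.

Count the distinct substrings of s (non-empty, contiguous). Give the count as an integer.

rank→(start, suffix):
  0 → (13, 'abgbefcehfgcddhb')
  1 → (9, 'adcgabgbefcehfgcddhb')
  2 → (0, 'ahbddccbeadcgabgbefcehfgcddhb')
  3 → (28, 'b')
  4 → (2, 'bddccbeadcgabgbefcehfgcddhb')
  5 → (7, 'beadcgabgbefcehfgcddhb')
  6 → (16, 'befcehfgcddhb')
  7 → (14, 'bgbefcehfgcddhb')
  8 → (6, 'cbeadcgabgbefcehfgcddhb')
  9 → (5, 'ccbeadcgabgbefcehfgcddhb')
  10 → (24, 'cddhb')
  11 → (19, 'cehfgcddhb')
  12 → (11, 'cgabgbefcehfgcddhb')
  13 → (4, 'dccbeadcgabgbefcehfgcddhb')
  14 → (10, 'dcgabgbefcehfgcddhb')
  15 → (3, 'ddccbeadcgabgbefcehfgcddhb')
  16 → (25, 'ddhb')
  17 → (26, 'dhb')
  18 → (8, 'eadcgabgbefcehfgcddhb')
  19 → (17, 'efcehfgcddhb')
  20 → (20, 'ehfgcddhb')
  21 → (18, 'fcehfgcddhb')
  22 → (22, 'fgcddhb')
  23 → (12, 'gabgbefcehfgcddhb')
  24 → (15, 'gbefcehfgcddhb')
  25 → (23, 'gcddhb')
  26 → (27, 'hb')
  27 → (1, 'hbddccbeadcgabgbefcehfgcddhb')
  28 → (21, 'hfgcddhb')

SA = [13, 9, 0, 28, 2, 7, 16, 14, 6, 5, 24, 19, 11, 4, 10, 3, 25, 26, 8, 17, 20, 18, 22, 12, 15, 23, 27, 1, 21]
[i] adj suffixes → lcp
  [1] 13/9 → 1 ('a')
  [2] 9/0 → 1 ('a')
  [3] 0/28 → 0 ('')
  [4] 28/2 → 1 ('b')
  [5] 2/7 → 1 ('b')
  [6] 7/16 → 2 ('be')
  [7] 16/14 → 1 ('b')
  [8] 14/6 → 0 ('')
  [9] 6/5 → 1 ('c')
  [10] 5/24 → 1 ('c')
  [11] 24/19 → 1 ('c')
  [12] 19/11 → 1 ('c')
  [13] 11/4 → 0 ('')
  [14] 4/10 → 2 ('dc')
  [15] 10/3 → 1 ('d')
  [16] 3/25 → 2 ('dd')
  [17] 25/26 → 1 ('d')
  [18] 26/8 → 0 ('')
  [19] 8/17 → 1 ('e')
  [20] 17/20 → 1 ('e')
  [21] 20/18 → 0 ('')
  [22] 18/22 → 1 ('f')
  [23] 22/12 → 0 ('')
  [24] 12/15 → 1 ('g')
  [25] 15/23 → 1 ('g')
  [26] 23/27 → 0 ('')
  [27] 27/1 → 2 ('hb')
  [28] 1/21 → 1 ('h')

n(n+1)/2 = 29·30/2 = 435
Σ LCP = 0 + 1 + 1 + 0 + 1 + 1 + 2 + 1 + 0 + 1 + 1 + 1 + 1 + 0 + 2 + 1 + 2 + 1 + 0 + 1 + 1 + 0 + 1 + 0 + 1 + 1 + 0 + 2 + 1 = 25
distinct = 435 − 25 = 410

410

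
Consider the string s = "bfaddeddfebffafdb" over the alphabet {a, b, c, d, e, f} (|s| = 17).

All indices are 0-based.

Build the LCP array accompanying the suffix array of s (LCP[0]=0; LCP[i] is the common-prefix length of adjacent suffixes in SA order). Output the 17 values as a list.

[0, 1, 0, 1, 2, 0, 1, 2, 1, 1, 0, 1, 0, 2, 1, 1, 1]

sorted suffixes:
  #0 SA[0]=2  'addeddfebffafdb'
  #1 SA[1]=13  'afdb'
  #2 SA[2]=16  'b'
  #3 SA[3]=0  'bfaddeddfebffafdb'
  #4 SA[4]=10  'bffafdb'
  #5 SA[5]=15  'db'
  #6 SA[6]=3  'ddeddfebffafdb'
  #7 SA[7]=6  'ddfebffafdb'
  #8 SA[8]=4  'deddfebffafdb'
  #9 SA[9]=7  'dfebffafdb'
  #10 SA[10]=9  'ebffafdb'
  #11 SA[11]=5  'eddfebffafdb'
  #12 SA[12]=1  'faddeddfebffafdb'
  #13 SA[13]=12  'fafdb'
  #14 SA[14]=14  'fdb'
  #15 SA[15]=8  'febffafdb'
  #16 SA[16]=11  'ffafdb'

SA = [2, 13, 16, 0, 10, 15, 3, 6, 4, 7, 9, 5, 1, 12, 14, 8, 11]
rank  pair      lcp
   1  s[2:],s[13:]  1  'a'
   2  s[13:],s[16:]  0  ''
   3  s[16:],s[0:]  1  'b'
   4  s[0:],s[10:]  2  'bf'
   5  s[10:],s[15:]  0  ''
   6  s[15:],s[3:]  1  'd'
   7  s[3:],s[6:]  2  'dd'
   8  s[6:],s[4:]  1  'd'
   9  s[4:],s[7:]  1  'd'
  10  s[7:],s[9:]  0  ''
  11  s[9:],s[5:]  1  'e'
  12  s[5:],s[1:]  0  ''
  13  s[1:],s[12:]  2  'fa'
  14  s[12:],s[14:]  1  'f'
  15  s[14:],s[8:]  1  'f'
  16  s[8:],s[11:]  1  'f'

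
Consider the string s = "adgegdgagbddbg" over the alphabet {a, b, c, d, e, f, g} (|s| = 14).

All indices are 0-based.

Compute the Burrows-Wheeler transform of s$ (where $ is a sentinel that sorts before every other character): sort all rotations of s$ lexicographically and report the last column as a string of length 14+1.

rank  rotation         last
    0  $adgegdgagbddbg  g
    1  adgegdgagbddbg$  $
    2  agbddbg$adgegdg  g
    3  bddbg$adgegdgag  g
    4  bg$adgegdgagbdd  d
    5  dbg$adgegdgagbd  d
    6  ddbg$adgegdgagb  b
    7  dgagbddbg$adgeg  g
    8  dgegdgagbddbg$a  a
    9  egdgagbddbg$adg  g
   10  g$adgegdgagbddb  b
   11  gagbddbg$adgegd  d
   12  gbddbg$adgegdga  a
   13  gdgagbddbg$adge  e
   14  gegdgagbddbg$ad  d

g$ggddbgagbdaed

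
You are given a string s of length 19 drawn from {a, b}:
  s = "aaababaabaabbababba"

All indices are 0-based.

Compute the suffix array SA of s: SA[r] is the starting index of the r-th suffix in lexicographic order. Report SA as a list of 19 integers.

[18, 0, 6, 1, 9, 4, 7, 2, 13, 15, 10, 17, 5, 8, 3, 12, 14, 16, 11]

rank→(start, suffix):
  0 → (18, 'a')
  1 → (0, 'aaababaabaabbababba')
  2 → (6, 'aabaabbababba')
  3 → (1, 'aababaabaabbababba')
  4 → (9, 'aabbababba')
  5 → (4, 'abaabaabbababba')
  6 → (7, 'abaabbababba')
  7 → (2, 'ababaabaabbababba')
  8 → (13, 'ababba')
  9 → (15, 'abba')
  10 → (10, 'abbababba')
  11 → (17, 'ba')
  12 → (5, 'baabaabbababba')
  13 → (8, 'baabbababba')
  14 → (3, 'babaabaabbababba')
  15 → (12, 'bababba')
  16 → (14, 'babba')
  17 → (16, 'bba')
  18 → (11, 'bbababba')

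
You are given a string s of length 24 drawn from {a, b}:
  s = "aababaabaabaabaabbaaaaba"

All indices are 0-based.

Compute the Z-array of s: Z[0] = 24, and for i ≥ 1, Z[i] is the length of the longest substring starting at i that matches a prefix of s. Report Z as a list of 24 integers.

[24, 1, 0, 1, 0, 4, 1, 0, 4, 1, 0, 4, 1, 0, 3, 1, 0, 0, 2, 2, 4, 1, 0, 1]

Z[0]=24
i=1: fresh scan; Z[1]=1 scan→box=[1,2)
i=2: fresh scan; Z[2]=0
i=3: fresh scan; Z[3]=1 scan→box=[3,4)
i=4: fresh scan; Z[4]=0
i=5: fresh scan; Z[5]=4 scan→box=[5,9)
i=6: min(r-i=3, Z[1]=1)=1; Z[6]=1
i=7: min(r-i=2, Z[2]=0)=0; Z[7]=0
i=8: min(r-i=1, Z[3]=1)=1; Z[8]=4 scan→box=[8,12)
i=9: min(r-i=3, Z[1]=1)=1; Z[9]=1
i=10: min(r-i=2, Z[2]=0)=0; Z[10]=0
i=11: min(r-i=1, Z[3]=1)=1; Z[11]=4 scan→box=[11,15)
i=12: min(r-i=3, Z[1]=1)=1; Z[12]=1
i=13: min(r-i=2, Z[2]=0)=0; Z[13]=0
i=14: min(r-i=1, Z[3]=1)=1; Z[14]=3 scan→box=[14,17)
i=15: min(r-i=2, Z[1]=1)=1; Z[15]=1
i=16: min(r-i=1, Z[2]=0)=0; Z[16]=0
i=17: fresh scan; Z[17]=0
i=18: fresh scan; Z[18]=2 scan→box=[18,20)
i=19: min(r-i=1, Z[1]=1)=1; Z[19]=2 scan→box=[19,21)
i=20: min(r-i=1, Z[1]=1)=1; Z[20]=4 scan→box=[20,24)
i=21: min(r-i=3, Z[1]=1)=1; Z[21]=1
i=22: min(r-i=2, Z[2]=0)=0; Z[22]=0
i=23: min(r-i=1, Z[3]=1)=1; Z[23]=1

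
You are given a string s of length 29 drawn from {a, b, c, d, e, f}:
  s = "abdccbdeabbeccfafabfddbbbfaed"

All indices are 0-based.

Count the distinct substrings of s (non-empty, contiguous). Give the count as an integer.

403

rank→(start, suffix):
  0 → (8, 'abbeccfafabfddbbbfaed')
  1 → (0, 'abdccbdeabbeccfafabfddbbbfaed')
  2 → (17, 'abfddbbbfaed')
  3 → (26, 'aed')
  4 → (15, 'afabfddbbbfaed')
  5 → (22, 'bbbfaed')
  6 → (9, 'bbeccfafabfddbbbfaed')
  7 → (23, 'bbfaed')
  8 → (1, 'bdccbdeabbeccfafabfddbbbfaed')
  9 → (5, 'bdeabbeccfafabfddbbbfaed')
  10 → (10, 'beccfafabfddbbbfaed')
  11 → (24, 'bfaed')
  12 → (18, 'bfddbbbfaed')
  13 → (4, 'cbdeabbeccfafabfddbbbfaed')
  14 → (3, 'ccbdeabbeccfafabfddbbbfaed')
  15 → (12, 'ccfafabfddbbbfaed')
  16 → (13, 'cfafabfddbbbfaed')
  17 → (28, 'd')
  18 → (21, 'dbbbfaed')
  19 → (2, 'dccbdeabbeccfafabfddbbbfaed')
  20 → (20, 'ddbbbfaed')
  21 → (6, 'deabbeccfafabfddbbbfaed')
  22 → (7, 'eabbeccfafabfddbbbfaed')
  23 → (11, 'eccfafabfddbbbfaed')
  24 → (27, 'ed')
  25 → (16, 'fabfddbbbfaed')
  26 → (25, 'faed')
  27 → (14, 'fafabfddbbbfaed')
  28 → (19, 'fddbbbfaed')

SA = [8, 0, 17, 26, 15, 22, 9, 23, 1, 5, 10, 24, 18, 4, 3, 12, 13, 28, 21, 2, 20, 6, 7, 11, 27, 16, 25, 14, 19]
rank  pair      lcp
   1  s[8:],s[0:]  2  'ab'
   2  s[0:],s[17:]  2  'ab'
   3  s[17:],s[26:]  1  'a'
   4  s[26:],s[15:]  1  'a'
   5  s[15:],s[22:]  0  ''
   6  s[22:],s[9:]  2  'bb'
   7  s[9:],s[23:]  2  'bb'
   8  s[23:],s[1:]  1  'b'
   9  s[1:],s[5:]  2  'bd'
  10  s[5:],s[10:]  1  'b'
  11  s[10:],s[24:]  1  'b'
  12  s[24:],s[18:]  2  'bf'
  13  s[18:],s[4:]  0  ''
  14  s[4:],s[3:]  1  'c'
  15  s[3:],s[12:]  2  'cc'
  16  s[12:],s[13:]  1  'c'
  17  s[13:],s[28:]  0  ''
  18  s[28:],s[21:]  1  'd'
  19  s[21:],s[2:]  1  'd'
  20  s[2:],s[20:]  1  'd'
  21  s[20:],s[6:]  1  'd'
  22  s[6:],s[7:]  0  ''
  23  s[7:],s[11:]  1  'e'
  24  s[11:],s[27:]  1  'e'
  25  s[27:],s[16:]  0  ''
  26  s[16:],s[25:]  2  'fa'
  27  s[25:],s[14:]  2  'fa'
  28  s[14:],s[19:]  1  'f'

n(n+1)/2 = 29·30/2 = 435
Σ LCP = 0 + 2 + 2 + 1 + 1 + 0 + 2 + 2 + 1 + 2 + 1 + 1 + 2 + 0 + 1 + 2 + 1 + 0 + 1 + 1 + 1 + 1 + 0 + 1 + 1 + 0 + 2 + 2 + 1 = 32
distinct = 435 − 32 = 403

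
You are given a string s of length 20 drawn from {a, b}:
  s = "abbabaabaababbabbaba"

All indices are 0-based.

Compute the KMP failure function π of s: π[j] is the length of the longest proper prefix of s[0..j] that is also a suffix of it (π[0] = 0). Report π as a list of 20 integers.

[0, 0, 0, 1, 2, 1, 1, 2, 1, 1, 2, 1, 2, 3, 4, 5, 3, 4, 5, 6]

π[0] = 0
j=1 s[j]='b': π[1]=0 (border '')
j=2 s[j]='b': π[2]=0 (border '')
j=3 s[j]='a': π[3]=1 (border 'a')
j=4 s[j]='b': π[4]=2 (border 'ab')
j=5 s[j]='a': k: 2→0; π[5]=1 (border 'a')
j=6 s[j]='a': k: 1→0; π[6]=1 (border 'a')
j=7 s[j]='b': π[7]=2 (border 'ab')
j=8 s[j]='a': k: 2→0; π[8]=1 (border 'a')
j=9 s[j]='a': k: 1→0; π[9]=1 (border 'a')
j=10 s[j]='b': π[10]=2 (border 'ab')
j=11 s[j]='a': k: 2→0; π[11]=1 (border 'a')
j=12 s[j]='b': π[12]=2 (border 'ab')
j=13 s[j]='b': π[13]=3 (border 'abb')
j=14 s[j]='a': π[14]=4 (border 'abba')
j=15 s[j]='b': π[15]=5 (border 'abbab')
j=16 s[j]='b': k: 5→2; π[16]=3 (border 'abb')
j=17 s[j]='a': π[17]=4 (border 'abba')
j=18 s[j]='b': π[18]=5 (border 'abbab')
j=19 s[j]='a': π[19]=6 (border 'abbaba')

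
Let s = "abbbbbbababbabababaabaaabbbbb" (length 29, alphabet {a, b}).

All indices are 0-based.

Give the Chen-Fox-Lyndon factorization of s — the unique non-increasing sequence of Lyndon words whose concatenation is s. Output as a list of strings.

emit factor 1: 'abbbbbb' (i=0, period=7)
emit factor 2: 'ababb' (i=7, period=5)
emit factor 3: 'ab' (i=12, period=2)
emit factor 4: 'ab' (i=14, period=2)
emit factor 5: 'ab' (i=16, period=2)
emit factor 6: 'aab' (i=18, period=3)
emit factor 7: 'aaabbbbb' (i=21, period=8)

["abbbbbb", "ababb", "ab", "ab", "ab", "aab", "aaabbbbb"]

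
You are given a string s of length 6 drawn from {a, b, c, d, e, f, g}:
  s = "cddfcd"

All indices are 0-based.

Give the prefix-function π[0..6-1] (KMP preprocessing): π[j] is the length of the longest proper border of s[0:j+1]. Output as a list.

π[0] = 0
j=1 s[j]='d': π[1]=0 (border '')
j=2 s[j]='d': π[2]=0 (border '')
j=3 s[j]='f': π[3]=0 (border '')
j=4 s[j]='c': π[4]=1 (border 'c')
j=5 s[j]='d': π[5]=2 (border 'cd')

[0, 0, 0, 0, 1, 2]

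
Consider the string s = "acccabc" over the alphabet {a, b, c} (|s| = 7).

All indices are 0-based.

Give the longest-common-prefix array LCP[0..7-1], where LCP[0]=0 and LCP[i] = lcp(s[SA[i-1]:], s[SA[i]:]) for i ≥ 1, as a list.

[0, 1, 0, 0, 1, 1, 2]

rank | idx | suffix
   0 |   4 | abc
   1 |   0 | acccabc
   2 |   5 | bc
   3 |   6 | c
   4 |   3 | cabc
   5 |   2 | ccabc
   6 |   1 | cccabc

SA = [4, 0, 5, 6, 3, 2, 1]
[i] adj suffixes → lcp
  [1] 4/0 → 1 ('a')
  [2] 0/5 → 0 ('')
  [3] 5/6 → 0 ('')
  [4] 6/3 → 1 ('c')
  [5] 3/2 → 1 ('c')
  [6] 2/1 → 2 ('cc')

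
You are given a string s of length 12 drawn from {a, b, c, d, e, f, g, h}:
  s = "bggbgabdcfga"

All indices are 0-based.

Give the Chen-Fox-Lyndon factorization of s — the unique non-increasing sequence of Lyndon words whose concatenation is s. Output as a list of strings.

["bgg", "bg", "abdcfg", "a"]

emit factor 1: 'bgg' (i=0, period=3)
emit factor 2: 'bg' (i=3, period=2)
emit factor 3: 'abdcfg' (i=5, period=6)
emit factor 4: 'a' (i=11, period=1)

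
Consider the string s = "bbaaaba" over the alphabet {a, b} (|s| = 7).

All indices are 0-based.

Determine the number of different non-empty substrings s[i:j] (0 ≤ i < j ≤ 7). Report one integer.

21

sorted suffixes:
  #0 SA[0]=6  'a'
  #1 SA[1]=2  'aaaba'
  #2 SA[2]=3  'aaba'
  #3 SA[3]=4  'aba'
  #4 SA[4]=5  'ba'
  #5 SA[5]=1  'baaaba'
  #6 SA[6]=0  'bbaaaba'

SA = [6, 2, 3, 4, 5, 1, 0]
rank  pair      lcp
   1  s[6:],s[2:]  1  'a'
   2  s[2:],s[3:]  2  'aa'
   3  s[3:],s[4:]  1  'a'
   4  s[4:],s[5:]  0  ''
   5  s[5:],s[1:]  2  'ba'
   6  s[1:],s[0:]  1  'b'

n(n+1)/2 = 7·8/2 = 28
Σ LCP = 0 + 1 + 2 + 1 + 0 + 2 + 1 = 7
distinct = 28 − 7 = 21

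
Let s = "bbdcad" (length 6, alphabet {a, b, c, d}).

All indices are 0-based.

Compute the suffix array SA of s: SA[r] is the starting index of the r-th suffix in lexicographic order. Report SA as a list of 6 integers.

rank→(start, suffix):
  0 → (4, 'ad')
  1 → (0, 'bbdcad')
  2 → (1, 'bdcad')
  3 → (3, 'cad')
  4 → (5, 'd')
  5 → (2, 'dcad')

[4, 0, 1, 3, 5, 2]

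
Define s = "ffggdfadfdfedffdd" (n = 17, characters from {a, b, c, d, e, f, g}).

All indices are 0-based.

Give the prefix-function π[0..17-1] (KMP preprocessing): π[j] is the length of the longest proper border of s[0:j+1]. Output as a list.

π[0] = 0
j=1 s[j]='f': π[1]=1 (border 'f')
j=2 s[j]='g': k: 1→0; π[2]=0 (border '')
j=3 s[j]='g': π[3]=0 (border '')
j=4 s[j]='d': π[4]=0 (border '')
j=5 s[j]='f': π[5]=1 (border 'f')
j=6 s[j]='a': k: 1→0; π[6]=0 (border '')
j=7 s[j]='d': π[7]=0 (border '')
j=8 s[j]='f': π[8]=1 (border 'f')
j=9 s[j]='d': k: 1→0; π[9]=0 (border '')
j=10 s[j]='f': π[10]=1 (border 'f')
j=11 s[j]='e': k: 1→0; π[11]=0 (border '')
j=12 s[j]='d': π[12]=0 (border '')
j=13 s[j]='f': π[13]=1 (border 'f')
j=14 s[j]='f': π[14]=2 (border 'ff')
j=15 s[j]='d': k: 2→1→0; π[15]=0 (border '')
j=16 s[j]='d': π[16]=0 (border '')

[0, 1, 0, 0, 0, 1, 0, 0, 1, 0, 1, 0, 0, 1, 2, 0, 0]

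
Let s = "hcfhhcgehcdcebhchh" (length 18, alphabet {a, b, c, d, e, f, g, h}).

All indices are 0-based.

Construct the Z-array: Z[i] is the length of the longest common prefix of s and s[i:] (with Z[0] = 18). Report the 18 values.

[18, 0, 0, 1, 2, 0, 0, 0, 2, 0, 0, 0, 0, 0, 2, 0, 1, 1]

Z[0]=18
i=1: i≥r, start 0; Z[1]=0
i=2: i≥r, start 0; Z[2]=0
i=3: i≥r, start 0; Z[3]=1 grow→box=[3,4)
i=4: i≥r, start 0; Z[4]=2 grow→box=[4,6)
i=5: min(r-i=1, Z[1]=0)=0; Z[5]=0
i=6: i≥r, start 0; Z[6]=0
i=7: i≥r, start 0; Z[7]=0
i=8: i≥r, start 0; Z[8]=2 grow→box=[8,10)
i=9: min(r-i=1, Z[1]=0)=0; Z[9]=0
i=10: i≥r, start 0; Z[10]=0
i=11: i≥r, start 0; Z[11]=0
i=12: i≥r, start 0; Z[12]=0
i=13: i≥r, start 0; Z[13]=0
i=14: i≥r, start 0; Z[14]=2 grow→box=[14,16)
i=15: min(r-i=1, Z[1]=0)=0; Z[15]=0
i=16: i≥r, start 0; Z[16]=1 grow→box=[16,17)
i=17: i≥r, start 0; Z[17]=1 grow→box=[17,18)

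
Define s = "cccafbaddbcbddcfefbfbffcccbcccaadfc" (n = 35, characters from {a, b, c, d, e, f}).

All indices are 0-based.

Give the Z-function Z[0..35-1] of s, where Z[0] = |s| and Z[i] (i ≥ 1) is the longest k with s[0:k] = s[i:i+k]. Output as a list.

[35, 2, 1, 0, 0, 0, 0, 0, 0, 0, 1, 0, 0, 0, 1, 0, 0, 0, 0, 0, 0, 0, 0, 3, 2, 1, 0, 4, 2, 1, 0, 0, 0, 0, 1]

Z[0]=35
i=1: i≥r, start 0; Z[1]=2 grow→box=[1,3)
i=2: min(r-i=1, Z[1]=2)=1; Z[2]=1
i=3: i≥r, start 0; Z[3]=0
i=4: i≥r, start 0; Z[4]=0
i=5: i≥r, start 0; Z[5]=0
i=6: i≥r, start 0; Z[6]=0
i=7: i≥r, start 0; Z[7]=0
i=8: i≥r, start 0; Z[8]=0
i=9: i≥r, start 0; Z[9]=0
i=10: i≥r, start 0; Z[10]=1 grow→box=[10,11)
i=11: i≥r, start 0; Z[11]=0
i=12: i≥r, start 0; Z[12]=0
i=13: i≥r, start 0; Z[13]=0
i=14: i≥r, start 0; Z[14]=1 grow→box=[14,15)
i=15: i≥r, start 0; Z[15]=0
i=16: i≥r, start 0; Z[16]=0
i=17: i≥r, start 0; Z[17]=0
i=18: i≥r, start 0; Z[18]=0
i=19: i≥r, start 0; Z[19]=0
i=20: i≥r, start 0; Z[20]=0
i=21: i≥r, start 0; Z[21]=0
i=22: i≥r, start 0; Z[22]=0
i=23: i≥r, start 0; Z[23]=3 grow→box=[23,26)
i=24: min(r-i=2, Z[1]=2)=2; Z[24]=2
i=25: min(r-i=1, Z[2]=1)=1; Z[25]=1
i=26: i≥r, start 0; Z[26]=0
i=27: i≥r, start 0; Z[27]=4 grow→box=[27,31)
i=28: min(r-i=3, Z[1]=2)=2; Z[28]=2
i=29: min(r-i=2, Z[2]=1)=1; Z[29]=1
i=30: min(r-i=1, Z[3]=0)=0; Z[30]=0
i=31: i≥r, start 0; Z[31]=0
i=32: i≥r, start 0; Z[32]=0
i=33: i≥r, start 0; Z[33]=0
i=34: i≥r, start 0; Z[34]=1 grow→box=[34,35)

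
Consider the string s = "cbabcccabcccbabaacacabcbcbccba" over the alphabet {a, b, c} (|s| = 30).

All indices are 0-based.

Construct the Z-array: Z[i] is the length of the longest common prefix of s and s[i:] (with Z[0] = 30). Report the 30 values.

[30, 0, 0, 0, 1, 1, 1, 0, 0, 1, 1, 4, 0, 0, 0, 0, 0, 1, 0, 1, 0, 0, 2, 0, 2, 0, 1, 3, 0, 0]

Z[0]=30
i=1: i≥r, start 0; Z[1]=0
i=2: i≥r, start 0; Z[2]=0
i=3: i≥r, start 0; Z[3]=0
i=4: i≥r, start 0; Z[4]=1 scan→box=[4,5)
i=5: i≥r, start 0; Z[5]=1 scan→box=[5,6)
i=6: i≥r, start 0; Z[6]=1 scan→box=[6,7)
i=7: i≥r, start 0; Z[7]=0
i=8: i≥r, start 0; Z[8]=0
i=9: i≥r, start 0; Z[9]=1 scan→box=[9,10)
i=10: i≥r, start 0; Z[10]=1 scan→box=[10,11)
i=11: i≥r, start 0; Z[11]=4 scan→box=[11,15)
i=12: min(r-i=3, Z[1]=0)=0; Z[12]=0
i=13: min(r-i=2, Z[2]=0)=0; Z[13]=0
i=14: min(r-i=1, Z[3]=0)=0; Z[14]=0
i=15: i≥r, start 0; Z[15]=0
i=16: i≥r, start 0; Z[16]=0
i=17: i≥r, start 0; Z[17]=1 scan→box=[17,18)
i=18: i≥r, start 0; Z[18]=0
i=19: i≥r, start 0; Z[19]=1 scan→box=[19,20)
i=20: i≥r, start 0; Z[20]=0
i=21: i≥r, start 0; Z[21]=0
i=22: i≥r, start 0; Z[22]=2 scan→box=[22,24)
i=23: min(r-i=1, Z[1]=0)=0; Z[23]=0
i=24: i≥r, start 0; Z[24]=2 scan→box=[24,26)
i=25: min(r-i=1, Z[1]=0)=0; Z[25]=0
i=26: i≥r, start 0; Z[26]=1 scan→box=[26,27)
i=27: i≥r, start 0; Z[27]=3 scan→box=[27,30)
i=28: min(r-i=2, Z[1]=0)=0; Z[28]=0
i=29: min(r-i=1, Z[2]=0)=0; Z[29]=0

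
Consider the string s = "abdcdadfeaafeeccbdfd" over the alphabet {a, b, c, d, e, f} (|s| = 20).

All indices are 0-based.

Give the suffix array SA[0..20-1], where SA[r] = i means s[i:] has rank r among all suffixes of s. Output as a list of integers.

[9, 0, 5, 10, 1, 16, 15, 14, 3, 19, 4, 2, 17, 6, 8, 13, 12, 18, 7, 11]

sorted suffixes:
  #0 SA[0]=9  'aafeeccbdfd'
  #1 SA[1]=0  'abdcdadfeaafeeccbdfd'
  #2 SA[2]=5  'adfeaafeeccbdfd'
  #3 SA[3]=10  'afeeccbdfd'
  #4 SA[4]=1  'bdcdadfeaafeeccbdfd'
  #5 SA[5]=16  'bdfd'
  #6 SA[6]=15  'cbdfd'
  #7 SA[7]=14  'ccbdfd'
  #8 SA[8]=3  'cdadfeaafeeccbdfd'
  #9 SA[9]=19  'd'
  #10 SA[10]=4  'dadfeaafeeccbdfd'
  #11 SA[11]=2  'dcdadfeaafeeccbdfd'
  #12 SA[12]=17  'dfd'
  #13 SA[13]=6  'dfeaafeeccbdfd'
  #14 SA[14]=8  'eaafeeccbdfd'
  #15 SA[15]=13  'eccbdfd'
  #16 SA[16]=12  'eeccbdfd'
  #17 SA[17]=18  'fd'
  #18 SA[18]=7  'feaafeeccbdfd'
  #19 SA[19]=11  'feeccbdfd'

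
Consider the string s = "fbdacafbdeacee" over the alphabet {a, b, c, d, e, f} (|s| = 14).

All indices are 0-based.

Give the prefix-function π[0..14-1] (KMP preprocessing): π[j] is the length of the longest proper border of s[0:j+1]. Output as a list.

[0, 0, 0, 0, 0, 0, 1, 2, 3, 0, 0, 0, 0, 0]

π[0] = 0
j=1 s[j]='b': π[1]=0 (border '')
j=2 s[j]='d': π[2]=0 (border '')
j=3 s[j]='a': π[3]=0 (border '')
j=4 s[j]='c': π[4]=0 (border '')
j=5 s[j]='a': π[5]=0 (border '')
j=6 s[j]='f': π[6]=1 (border 'f')
j=7 s[j]='b': π[7]=2 (border 'fb')
j=8 s[j]='d': π[8]=3 (border 'fbd')
j=9 s[j]='e': k: 3→0; π[9]=0 (border '')
j=10 s[j]='a': π[10]=0 (border '')
j=11 s[j]='c': π[11]=0 (border '')
j=12 s[j]='e': π[12]=0 (border '')
j=13 s[j]='e': π[13]=0 (border '')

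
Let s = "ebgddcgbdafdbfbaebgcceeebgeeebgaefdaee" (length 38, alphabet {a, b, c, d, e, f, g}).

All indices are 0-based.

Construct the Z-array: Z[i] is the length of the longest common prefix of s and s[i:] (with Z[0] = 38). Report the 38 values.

Z[0]=38
i=1: outside box; Z[1]=0
i=2: outside box; Z[2]=0
i=3: outside box; Z[3]=0
i=4: outside box; Z[4]=0
i=5: outside box; Z[5]=0
i=6: outside box; Z[6]=0
i=7: outside box; Z[7]=0
i=8: outside box; Z[8]=0
i=9: outside box; Z[9]=0
i=10: outside box; Z[10]=0
i=11: outside box; Z[11]=0
i=12: outside box; Z[12]=0
i=13: outside box; Z[13]=0
i=14: outside box; Z[14]=0
i=15: outside box; Z[15]=0
i=16: outside box; Z[16]=3 grow→box=[16,19)
i=17: min(r-i=2, Z[1]=0)=0; Z[17]=0
i=18: min(r-i=1, Z[2]=0)=0; Z[18]=0
i=19: outside box; Z[19]=0
i=20: outside box; Z[20]=0
i=21: outside box; Z[21]=1 grow→box=[21,22)
i=22: outside box; Z[22]=1 grow→box=[22,23)
i=23: outside box; Z[23]=3 grow→box=[23,26)
i=24: min(r-i=2, Z[1]=0)=0; Z[24]=0
i=25: min(r-i=1, Z[2]=0)=0; Z[25]=0
i=26: outside box; Z[26]=1 grow→box=[26,27)
i=27: outside box; Z[27]=1 grow→box=[27,28)
i=28: outside box; Z[28]=3 grow→box=[28,31)
i=29: min(r-i=2, Z[1]=0)=0; Z[29]=0
i=30: min(r-i=1, Z[2]=0)=0; Z[30]=0
i=31: outside box; Z[31]=0
i=32: outside box; Z[32]=1 grow→box=[32,33)
i=33: outside box; Z[33]=0
i=34: outside box; Z[34]=0
i=35: outside box; Z[35]=0
i=36: outside box; Z[36]=1 grow→box=[36,37)
i=37: outside box; Z[37]=1 grow→box=[37,38)

[38, 0, 0, 0, 0, 0, 0, 0, 0, 0, 0, 0, 0, 0, 0, 0, 3, 0, 0, 0, 0, 1, 1, 3, 0, 0, 1, 1, 3, 0, 0, 0, 1, 0, 0, 0, 1, 1]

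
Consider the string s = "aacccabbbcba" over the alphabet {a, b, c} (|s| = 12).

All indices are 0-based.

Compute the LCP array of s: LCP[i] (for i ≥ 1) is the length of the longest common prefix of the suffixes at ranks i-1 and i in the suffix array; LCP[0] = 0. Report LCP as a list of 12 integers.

[0, 1, 1, 1, 0, 1, 2, 1, 0, 1, 1, 2]

sorted suffixes:
  #0 SA[0]=11  'a'
  #1 SA[1]=0  'aacccabbbcba'
  #2 SA[2]=5  'abbbcba'
  #3 SA[3]=1  'acccabbbcba'
  #4 SA[4]=10  'ba'
  #5 SA[5]=6  'bbbcba'
  #6 SA[6]=7  'bbcba'
  #7 SA[7]=8  'bcba'
  #8 SA[8]=4  'cabbbcba'
  #9 SA[9]=9  'cba'
  #10 SA[10]=3  'ccabbbcba'
  #11 SA[11]=2  'cccabbbcba'

SA = [11, 0, 5, 1, 10, 6, 7, 8, 4, 9, 3, 2]
i: (SA[i-1],SA[i]) lcp shared
  1: (11,0) 1 'a'
  2: (0,5) 1 'a'
  3: (5,1) 1 'a'
  4: (1,10) 0 ''
  5: (10,6) 1 'b'
  6: (6,7) 2 'bb'
  7: (7,8) 1 'b'
  8: (8,4) 0 ''
  9: (4,9) 1 'c'
  10: (9,3) 1 'c'
  11: (3,2) 2 'cc'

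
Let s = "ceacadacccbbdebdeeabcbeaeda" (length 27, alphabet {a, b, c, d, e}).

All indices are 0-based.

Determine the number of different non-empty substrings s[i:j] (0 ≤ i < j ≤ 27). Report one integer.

347

sorted suffixes:
  #0 SA[0]=26  'a'
  #1 SA[1]=18  'abcbeaeda'
  #2 SA[2]=2  'acadacccbbdebdeeabcbeaeda'
  #3 SA[3]=6  'acccbbdebdeeabcbeaeda'
  #4 SA[4]=4  'adacccbbdebdeeabcbeaeda'
  #5 SA[5]=23  'aeda'
  #6 SA[6]=10  'bbdebdeeabcbeaeda'
  #7 SA[7]=19  'bcbeaeda'
  #8 SA[8]=11  'bdebdeeabcbeaeda'
  #9 SA[9]=14  'bdeeabcbeaeda'
  #10 SA[10]=21  'beaeda'
  #11 SA[11]=3  'cadacccbbdebdeeabcbeaeda'
  #12 SA[12]=9  'cbbdebdeeabcbeaeda'
  #13 SA[13]=20  'cbeaeda'
  #14 SA[14]=8  'ccbbdebdeeabcbeaeda'
  #15 SA[15]=7  'cccbbdebdeeabcbeaeda'
  #16 SA[16]=0  'ceacadacccbbdebdeeabcbeaeda'
  #17 SA[17]=25  'da'
  #18 SA[18]=5  'dacccbbdebdeeabcbeaeda'
  #19 SA[19]=12  'debdeeabcbeaeda'
  #20 SA[20]=15  'deeabcbeaeda'
  #21 SA[21]=17  'eabcbeaeda'
  #22 SA[22]=1  'eacadacccbbdebdeeabcbeaeda'
  #23 SA[23]=22  'eaeda'
  #24 SA[24]=13  'ebdeeabcbeaeda'
  #25 SA[25]=24  'eda'
  #26 SA[26]=16  'eeabcbeaeda'

SA = [26, 18, 2, 6, 4, 23, 10, 19, 11, 14, 21, 3, 9, 20, 8, 7, 0, 25, 5, 12, 15, 17, 1, 22, 13, 24, 16]
rank  pair      lcp
   1  s[26:],s[18:]  1  'a'
   2  s[18:],s[2:]  1  'a'
   3  s[2:],s[6:]  2  'ac'
   4  s[6:],s[4:]  1  'a'
   5  s[4:],s[23:]  1  'a'
   6  s[23:],s[10:]  0  ''
   7  s[10:],s[19:]  1  'b'
   8  s[19:],s[11:]  1  'b'
   9  s[11:],s[14:]  3  'bde'
  10  s[14:],s[21:]  1  'b'
  11  s[21:],s[3:]  0  ''
  12  s[3:],s[9:]  1  'c'
  13  s[9:],s[20:]  2  'cb'
  14  s[20:],s[8:]  1  'c'
  15  s[8:],s[7:]  2  'cc'
  16  s[7:],s[0:]  1  'c'
  17  s[0:],s[25:]  0  ''
  18  s[25:],s[5:]  2  'da'
  19  s[5:],s[12:]  1  'd'
  20  s[12:],s[15:]  2  'de'
  21  s[15:],s[17:]  0  ''
  22  s[17:],s[1:]  2  'ea'
  23  s[1:],s[22:]  2  'ea'
  24  s[22:],s[13:]  1  'e'
  25  s[13:],s[24:]  1  'e'
  26  s[24:],s[16:]  1  'e'

n(n+1)/2 = 27·28/2 = 378
Σ LCP = 0 + 1 + 1 + 2 + 1 + 1 + 0 + 1 + 1 + 3 + 1 + 0 + 1 + 2 + 1 + 2 + 1 + 0 + 2 + 1 + 2 + 0 + 2 + 2 + 1 + 1 + 1 = 31
distinct = 378 − 31 = 347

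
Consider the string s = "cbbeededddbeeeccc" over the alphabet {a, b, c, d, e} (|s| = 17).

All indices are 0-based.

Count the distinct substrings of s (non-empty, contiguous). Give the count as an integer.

rank | idx | suffix
   0 |   1 | bbeededddbeeeccc
   1 |   2 | beededddbeeeccc
   2 |  10 | beeeccc
   3 |  16 | c
   4 |   0 | cbbeededddbeeeccc
   5 |  15 | cc
   6 |  14 | ccc
   7 |   9 | dbeeeccc
   8 |   8 | ddbeeeccc
   9 |   7 | dddbeeeccc
  10 |   5 | dedddbeeeccc
  11 |  13 | eccc
  12 |   6 | edddbeeeccc
  13 |   4 | ededddbeeeccc
  14 |  12 | eeccc
  15 |   3 | eededddbeeeccc
  16 |  11 | eeeccc

SA = [1, 2, 10, 16, 0, 15, 14, 9, 8, 7, 5, 13, 6, 4, 12, 3, 11]
rank  pair      lcp
   1  s[1:],s[2:]  1  'b'
   2  s[2:],s[10:]  3  'bee'
   3  s[10:],s[16:]  0  ''
   4  s[16:],s[0:]  1  'c'
   5  s[0:],s[15:]  1  'c'
   6  s[15:],s[14:]  2  'cc'
   7  s[14:],s[9:]  0  ''
   8  s[9:],s[8:]  1  'd'
   9  s[8:],s[7:]  2  'dd'
  10  s[7:],s[5:]  1  'd'
  11  s[5:],s[13:]  0  ''
  12  s[13:],s[6:]  1  'e'
  13  s[6:],s[4:]  2  'ed'
  14  s[4:],s[12:]  1  'e'
  15  s[12:],s[3:]  2  'ee'
  16  s[3:],s[11:]  2  'ee'

n(n+1)/2 = 17·18/2 = 153
Σ LCP = 0 + 1 + 3 + 0 + 1 + 1 + 2 + 0 + 1 + 2 + 1 + 0 + 1 + 2 + 1 + 2 + 2 = 20
distinct = 153 − 20 = 133

133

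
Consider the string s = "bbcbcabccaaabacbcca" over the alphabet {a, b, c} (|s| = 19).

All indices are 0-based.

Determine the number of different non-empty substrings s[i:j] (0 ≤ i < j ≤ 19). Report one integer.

rank→(start, suffix):
  0 → (18, 'a')
  1 → (9, 'aaabacbcca')
  2 → (10, 'aabacbcca')
  3 → (11, 'abacbcca')
  4 → (5, 'abccaaabacbcca')
  5 → (13, 'acbcca')
  6 → (12, 'bacbcca')
  7 → (0, 'bbcbcabccaaabacbcca')
  8 → (3, 'bcabccaaabacbcca')
  9 → (1, 'bcbcabccaaabacbcca')
  10 → (15, 'bcca')
  11 → (6, 'bccaaabacbcca')
  12 → (17, 'ca')
  13 → (8, 'caaabacbcca')
  14 → (4, 'cabccaaabacbcca')
  15 → (2, 'cbcabccaaabacbcca')
  16 → (14, 'cbcca')
  17 → (16, 'cca')
  18 → (7, 'ccaaabacbcca')

SA = [18, 9, 10, 11, 5, 13, 12, 0, 3, 1, 15, 6, 17, 8, 4, 2, 14, 16, 7]
[i] adj suffixes → lcp
  [1] 18/9 → 1 ('a')
  [2] 9/10 → 2 ('aa')
  [3] 10/11 → 1 ('a')
  [4] 11/5 → 2 ('ab')
  [5] 5/13 → 1 ('a')
  [6] 13/12 → 0 ('')
  [7] 12/0 → 1 ('b')
  [8] 0/3 → 1 ('b')
  [9] 3/1 → 2 ('bc')
  [10] 1/15 → 2 ('bc')
  [11] 15/6 → 4 ('bcca')
  [12] 6/17 → 0 ('')
  [13] 17/8 → 2 ('ca')
  [14] 8/4 → 2 ('ca')
  [15] 4/2 → 1 ('c')
  [16] 2/14 → 3 ('cbc')
  [17] 14/16 → 1 ('c')
  [18] 16/7 → 3 ('cca')

n(n+1)/2 = 19·20/2 = 190
Σ LCP = 0 + 1 + 2 + 1 + 2 + 1 + 0 + 1 + 1 + 2 + 2 + 4 + 0 + 2 + 2 + 1 + 3 + 1 + 3 = 29
distinct = 190 − 29 = 161

161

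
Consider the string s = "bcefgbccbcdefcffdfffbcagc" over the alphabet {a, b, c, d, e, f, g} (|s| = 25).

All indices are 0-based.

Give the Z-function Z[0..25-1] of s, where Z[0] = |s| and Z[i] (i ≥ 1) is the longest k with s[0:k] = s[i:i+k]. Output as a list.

Z[0]=25
i=1: outside box; Z[1]=0
i=2: outside box; Z[2]=0
i=3: outside box; Z[3]=0
i=4: outside box; Z[4]=0
i=5: outside box; Z[5]=2 grow→box=[5,7)
i=6: min(r-i=1, Z[1]=0)=0; Z[6]=0
i=7: outside box; Z[7]=0
i=8: outside box; Z[8]=2 grow→box=[8,10)
i=9: min(r-i=1, Z[1]=0)=0; Z[9]=0
i=10: outside box; Z[10]=0
i=11: outside box; Z[11]=0
i=12: outside box; Z[12]=0
i=13: outside box; Z[13]=0
i=14: outside box; Z[14]=0
i=15: outside box; Z[15]=0
i=16: outside box; Z[16]=0
i=17: outside box; Z[17]=0
i=18: outside box; Z[18]=0
i=19: outside box; Z[19]=0
i=20: outside box; Z[20]=2 grow→box=[20,22)
i=21: min(r-i=1, Z[1]=0)=0; Z[21]=0
i=22: outside box; Z[22]=0
i=23: outside box; Z[23]=0
i=24: outside box; Z[24]=0

[25, 0, 0, 0, 0, 2, 0, 0, 2, 0, 0, 0, 0, 0, 0, 0, 0, 0, 0, 0, 2, 0, 0, 0, 0]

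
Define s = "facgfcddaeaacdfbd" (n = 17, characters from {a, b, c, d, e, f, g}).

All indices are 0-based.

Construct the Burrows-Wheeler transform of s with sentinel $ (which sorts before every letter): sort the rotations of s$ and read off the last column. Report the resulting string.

rank  rotation            last
    0  $facgfcddaeaacdfbd  d
    1  aacdfbd$facgfcddae  e
    2  acdfbd$facgfcddaea  a
    3  acgfcddaeaacdfbd$f  f
    4  aeaacdfbd$facgfcdd  d
    5  bd$facgfcddaeaacdf  f
    6  cddaeaacdfbd$facgf  f
    7  cdfbd$facgfcddaeaa  a
    8  cgfcddaeaacdfbd$fa  a
    9  d$facgfcddaeaacdfb  b
   10  daeaacdfbd$facgfcd  d
   11  ddaeaacdfbd$facgfc  c
   12  dfbd$facgfcddaeaac  c
   13  eaacdfbd$facgfcdda  a
   14  facgfcddaeaacdfbd$  $
   15  fbd$facgfcddaeaacd  d
   16  fcddaeaacdfbd$facg  g
   17  gfcddaeaacdfbd$fac  c

deafdffaabdcca$dgc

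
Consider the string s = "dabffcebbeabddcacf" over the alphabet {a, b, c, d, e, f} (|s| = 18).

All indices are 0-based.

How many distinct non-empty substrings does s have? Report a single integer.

158

rank | idx | suffix
   0 |  10 | abddcacf
   1 |   1 | abffcebbeabddcacf
   2 |  15 | acf
   3 |   7 | bbeabddcacf
   4 |  11 | bddcacf
   5 |   8 | beabddcacf
   6 |   2 | bffcebbeabddcacf
   7 |  14 | cacf
   8 |   5 | cebbeabddcacf
   9 |  16 | cf
  10 |   0 | dabffcebbeabddcacf
  11 |  13 | dcacf
  12 |  12 | ddcacf
  13 |   9 | eabddcacf
  14 |   6 | ebbeabddcacf
  15 |  17 | f
  16 |   4 | fcebbeabddcacf
  17 |   3 | ffcebbeabddcacf

SA = [10, 1, 15, 7, 11, 8, 2, 14, 5, 16, 0, 13, 12, 9, 6, 17, 4, 3]
i: (SA[i-1],SA[i]) lcp shared
  1: (10,1) 2 'ab'
  2: (1,15) 1 'a'
  3: (15,7) 0 ''
  4: (7,11) 1 'b'
  5: (11,8) 1 'b'
  6: (8,2) 1 'b'
  7: (2,14) 0 ''
  8: (14,5) 1 'c'
  9: (5,16) 1 'c'
  10: (16,0) 0 ''
  11: (0,13) 1 'd'
  12: (13,12) 1 'd'
  13: (12,9) 0 ''
  14: (9,6) 1 'e'
  15: (6,17) 0 ''
  16: (17,4) 1 'f'
  17: (4,3) 1 'f'

n(n+1)/2 = 18·19/2 = 171
Σ LCP = 0 + 2 + 1 + 0 + 1 + 1 + 1 + 0 + 1 + 1 + 0 + 1 + 1 + 0 + 1 + 0 + 1 + 1 = 13
distinct = 171 − 13 = 158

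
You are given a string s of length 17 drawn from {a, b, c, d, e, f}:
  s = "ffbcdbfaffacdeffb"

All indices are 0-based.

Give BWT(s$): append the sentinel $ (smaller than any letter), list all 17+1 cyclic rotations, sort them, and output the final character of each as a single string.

bffffdbaccdfbffae$

rank  rotation            last
    0  $ffbcdbfaffacdeffb  b
    1  acdeffb$ffbcdbfaff  f
    2  affacdeffb$ffbcdbf  f
    3  b$ffbcdbfaffacdeff  f
    4  bcdbfaffacdeffb$ff  f
    5  bfaffacdeffb$ffbcd  d
    6  cdbfaffacdeffb$ffb  b
    7  cdeffb$ffbcdbfaffa  a
    8  dbfaffacdeffb$ffbc  c
    9  deffb$ffbcdbfaffac  c
   10  effb$ffbcdbfaffacd  d
   11  facdeffb$ffbcdbfaf  f
   12  faffacdeffb$ffbcdb  b
   13  fb$ffbcdbfaffacdef  f
   14  fbcdbfaffacdeffb$f  f
   15  ffacdeffb$ffbcdbfa  a
   16  ffb$ffbcdbfaffacde  e
   17  ffbcdbfaffacdeffb$  $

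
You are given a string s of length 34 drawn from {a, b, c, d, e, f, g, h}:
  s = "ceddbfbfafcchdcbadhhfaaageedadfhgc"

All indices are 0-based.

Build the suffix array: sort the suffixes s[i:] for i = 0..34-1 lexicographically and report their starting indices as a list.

[21, 22, 28, 16, 8, 23, 15, 6, 4, 33, 14, 10, 0, 11, 27, 3, 13, 2, 29, 17, 26, 1, 25, 20, 7, 5, 9, 30, 32, 24, 12, 19, 31, 18]

rank→(start, suffix):
  0 → (21, 'aaageedadfhgc')
  1 → (22, 'aageedadfhgc')
  2 → (28, 'adfhgc')
  3 → (16, 'adhhfaaageedadfhgc')
  4 → (8, 'afcchdcbadhhfaaageedadfhgc')
  5 → (23, 'ageedadfhgc')
  6 → (15, 'badhhfaaageedadfhgc')
  7 → (6, 'bfafcchdcbadhhfaaageedadfhgc')
  8 → (4, 'bfbfafcchdcbadhhfaaageedadfhgc')
  9 → (33, 'c')
  10 → (14, 'cbadhhfaaageedadfhgc')
  11 → (10, 'cchdcbadhhfaaageedadfhgc')
  12 → (0, 'ceddbfbfafcchdcbadhhfaaageedadfhgc')
  13 → (11, 'chdcbadhhfaaageedadfhgc')
  14 → (27, 'dadfhgc')
  15 → (3, 'dbfbfafcchdcbadhhfaaageedadfhgc')
  16 → (13, 'dcbadhhfaaageedadfhgc')
  17 → (2, 'ddbfbfafcchdcbadhhfaaageedadfhgc')
  18 → (29, 'dfhgc')
  19 → (17, 'dhhfaaageedadfhgc')
  20 → (26, 'edadfhgc')
  21 → (1, 'eddbfbfafcchdcbadhhfaaageedadfhgc')
  22 → (25, 'eedadfhgc')
  23 → (20, 'faaageedadfhgc')
  24 → (7, 'fafcchdcbadhhfaaageedadfhgc')
  25 → (5, 'fbfafcchdcbadhhfaaageedadfhgc')
  26 → (9, 'fcchdcbadhhfaaageedadfhgc')
  27 → (30, 'fhgc')
  28 → (32, 'gc')
  29 → (24, 'geedadfhgc')
  30 → (12, 'hdcbadhhfaaageedadfhgc')
  31 → (19, 'hfaaageedadfhgc')
  32 → (31, 'hgc')
  33 → (18, 'hhfaaageedadfhgc')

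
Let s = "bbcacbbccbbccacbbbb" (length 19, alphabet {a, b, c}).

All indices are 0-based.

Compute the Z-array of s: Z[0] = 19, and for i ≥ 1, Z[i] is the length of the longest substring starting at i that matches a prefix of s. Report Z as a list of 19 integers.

Z[0]=19
i=1: outside box; Z[1]=1 grow→box=[1,2)
i=2: outside box; Z[2]=0
i=3: outside box; Z[3]=0
i=4: outside box; Z[4]=0
i=5: outside box; Z[5]=3 grow→box=[5,8)
i=6: min(r-i=2, Z[1]=1)=1; Z[6]=1
i=7: min(r-i=1, Z[2]=0)=0; Z[7]=0
i=8: outside box; Z[8]=0
i=9: outside box; Z[9]=3 grow→box=[9,12)
i=10: min(r-i=2, Z[1]=1)=1; Z[10]=1
i=11: min(r-i=1, Z[2]=0)=0; Z[11]=0
i=12: outside box; Z[12]=0
i=13: outside box; Z[13]=0
i=14: outside box; Z[14]=0
i=15: outside box; Z[15]=2 grow→box=[15,17)
i=16: min(r-i=1, Z[1]=1)=1; Z[16]=2 grow→box=[16,18)
i=17: min(r-i=1, Z[1]=1)=1; Z[17]=2 grow→box=[17,19)
i=18: min(r-i=1, Z[1]=1)=1; Z[18]=1

[19, 1, 0, 0, 0, 3, 1, 0, 0, 3, 1, 0, 0, 0, 0, 2, 2, 2, 1]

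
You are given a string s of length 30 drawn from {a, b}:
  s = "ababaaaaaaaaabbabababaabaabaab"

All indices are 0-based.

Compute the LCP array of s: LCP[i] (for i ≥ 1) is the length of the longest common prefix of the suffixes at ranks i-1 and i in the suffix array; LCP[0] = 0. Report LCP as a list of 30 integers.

rank→(start, suffix):
  0 → (4, 'aaaaaaaaabbabababaabaabaab')
  1 → (5, 'aaaaaaaabbabababaabaabaab')
  2 → (6, 'aaaaaaabbabababaabaabaab')
  3 → (7, 'aaaaaabbabababaabaabaab')
  4 → (8, 'aaaaabbabababaabaabaab')
  5 → (9, 'aaaabbabababaabaabaab')
  6 → (10, 'aaabbabababaabaabaab')
  7 → (27, 'aab')
  8 → (24, 'aabaab')
  9 → (21, 'aabaabaab')
  10 → (11, 'aabbabababaabaabaab')
  11 → (28, 'ab')
  12 → (2, 'abaaaaaaaaabbabababaabaabaab')
  13 → (25, 'abaab')
  14 → (22, 'abaabaab')
  15 → (19, 'abaabaabaab')
  16 → (0, 'ababaaaaaaaaabbabababaabaabaab')
  17 → (17, 'ababaabaabaab')
  18 → (15, 'abababaabaabaab')
  19 → (12, 'abbabababaabaabaab')
  20 → (29, 'b')
  21 → (3, 'baaaaaaaaabbabababaabaabaab')
  22 → (26, 'baab')
  23 → (23, 'baabaab')
  24 → (20, 'baabaabaab')
  25 → (1, 'babaaaaaaaaabbabababaabaabaab')
  26 → (18, 'babaabaabaab')
  27 → (16, 'bababaabaabaab')
  28 → (14, 'babababaabaabaab')
  29 → (13, 'bbabababaabaabaab')

SA = [4, 5, 6, 7, 8, 9, 10, 27, 24, 21, 11, 28, 2, 25, 22, 19, 0, 17, 15, 12, 29, 3, 26, 23, 20, 1, 18, 16, 14, 13]
i: (SA[i-1],SA[i]) lcp shared
  1: (4,5) 8 'aaaaaaaa'
  2: (5,6) 7 'aaaaaaa'
  3: (6,7) 6 'aaaaaa'
  4: (7,8) 5 'aaaaa'
  5: (8,9) 4 'aaaa'
  6: (9,10) 3 'aaa'
  7: (10,27) 2 'aa'
  8: (27,24) 3 'aab'
  9: (24,21) 6 'aabaab'
  10: (21,11) 3 'aab'
  11: (11,28) 1 'a'
  12: (28,2) 2 'ab'
  13: (2,25) 4 'abaa'
  14: (25,22) 5 'abaab'
  15: (22,19) 8 'abaabaab'
  16: (19,0) 3 'aba'
  17: (0,17) 6 'ababaa'
  18: (17,15) 5 'ababa'
  19: (15,12) 2 'ab'
  20: (12,29) 0 ''
  21: (29,3) 1 'b'
  22: (3,26) 3 'baa'
  23: (26,23) 4 'baab'
  24: (23,20) 7 'baabaab'
  25: (20,1) 2 'ba'
  26: (1,18) 5 'babaa'
  27: (18,16) 4 'baba'
  28: (16,14) 6 'bababa'
  29: (14,13) 1 'b'

[0, 8, 7, 6, 5, 4, 3, 2, 3, 6, 3, 1, 2, 4, 5, 8, 3, 6, 5, 2, 0, 1, 3, 4, 7, 2, 5, 4, 6, 1]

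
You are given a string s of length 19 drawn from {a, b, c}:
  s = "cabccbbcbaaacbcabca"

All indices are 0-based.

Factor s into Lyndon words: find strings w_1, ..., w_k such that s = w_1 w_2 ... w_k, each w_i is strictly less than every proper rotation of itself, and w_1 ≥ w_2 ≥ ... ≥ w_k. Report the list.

emit factor 1: 'c' (i=0, period=1)
emit factor 2: 'abccbbcb' (i=1, period=8)
emit factor 3: 'aaacbcabc' (i=9, period=9)
emit factor 4: 'a' (i=18, period=1)

["c", "abccbbcb", "aaacbcabc", "a"]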